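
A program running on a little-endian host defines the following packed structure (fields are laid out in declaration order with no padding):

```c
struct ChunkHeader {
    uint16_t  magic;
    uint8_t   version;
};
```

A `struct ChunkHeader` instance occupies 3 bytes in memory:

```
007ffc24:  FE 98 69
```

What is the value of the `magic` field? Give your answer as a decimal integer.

`magic` is the first field, at byte offset 0, occupying 2 bytes.
Bytes at offsets 0..1: FE 98.
Little-endian stores the least-significant byte at the lowest address.
Reassemble most-significant byte first: 98 FE → 0x98FE.
0x98FE = 39166.

39166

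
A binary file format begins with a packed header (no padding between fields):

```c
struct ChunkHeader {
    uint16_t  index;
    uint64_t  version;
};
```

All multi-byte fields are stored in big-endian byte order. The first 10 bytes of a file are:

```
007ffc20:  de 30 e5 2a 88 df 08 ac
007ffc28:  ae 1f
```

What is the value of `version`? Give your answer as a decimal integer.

`version` follows `index` (2 bytes), so it starts at byte offset 2 and occupies 8 bytes.
Bytes at offsets 2..9: E5 2A 88 DF 08 AC AE 1F.
In big-endian order the high byte comes first in memory.
The bytes are already most-significant first: 0xE52A88DF08ACAE1F.
0xE52A88DF08ACAE1F = 16513161475211963935.

16513161475211963935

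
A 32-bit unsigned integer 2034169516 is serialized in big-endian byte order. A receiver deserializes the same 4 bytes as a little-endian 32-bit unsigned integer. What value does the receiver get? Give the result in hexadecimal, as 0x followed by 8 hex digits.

2034169516 in 32-bit hexadecimal is 0x793EF6AC.
Stored big-endian, the bytes at ascending addresses are 79 3E F6 AC.
Read back as little-endian, the first byte is least significant, giving 0xACF63E79.

0xACF63E79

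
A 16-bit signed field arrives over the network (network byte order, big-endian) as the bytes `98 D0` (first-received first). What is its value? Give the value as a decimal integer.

-26416

In big-endian order the high byte comes first in memory.
The bytes are already most-significant first: 0x98D0.
Top bit is set, so as a signed 16-bit value this is 0x98D0 − 2^16 = -26416.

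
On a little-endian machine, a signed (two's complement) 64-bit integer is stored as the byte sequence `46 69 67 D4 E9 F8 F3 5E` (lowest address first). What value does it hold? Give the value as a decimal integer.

6842085942080530758

Little-endian: lowest address holds the least-significant byte.
Reassemble most-significant byte first: 5E F3 F8 E9 D4 67 69 46 → 0x5EF3F8E9D4676946.
0x5EF3F8E9D4676946 = 6842085942080530758.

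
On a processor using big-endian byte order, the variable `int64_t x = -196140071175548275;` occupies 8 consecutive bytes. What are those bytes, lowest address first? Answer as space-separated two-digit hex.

FD 47 2B A4 FB 5C 92 8D

Two's complement of -196140071175548275 in 64 bits: 196140071175548275 = 0x02B8D45B04A36D73; invert → 0xFD472BA4FB5C928C; add 1 → 0xFD472BA4FB5C928D.
Split into bytes (most-significant first): FD 47 2B A4 FB 5C 92 8D.
Big-endian: lowest address holds the most-significant byte.
So the memory order matches the most-significant-first order: FD 47 2B A4 FB 5C 92 8D.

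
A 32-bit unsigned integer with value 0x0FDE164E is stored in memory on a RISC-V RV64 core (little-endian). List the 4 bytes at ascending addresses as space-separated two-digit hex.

4E 16 DE 0F

Split into bytes (most-significant first): 0F DE 16 4E.
In little-endian order the low byte comes first in memory.
So at ascending addresses the bytes are 4E 16 DE 0F.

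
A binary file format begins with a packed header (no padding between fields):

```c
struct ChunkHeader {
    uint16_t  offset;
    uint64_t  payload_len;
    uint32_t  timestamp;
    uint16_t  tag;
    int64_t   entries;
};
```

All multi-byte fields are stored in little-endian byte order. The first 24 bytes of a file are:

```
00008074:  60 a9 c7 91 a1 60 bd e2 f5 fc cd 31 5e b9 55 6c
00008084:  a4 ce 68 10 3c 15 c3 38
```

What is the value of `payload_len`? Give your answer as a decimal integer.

18227724369849848263

`payload_len` follows `offset` (2 bytes), so it starts at byte offset 2 and occupies 8 bytes.
Bytes at offsets 2..9: C7 91 A1 60 BD E2 F5 FC.
Little-endian: lowest address holds the least-significant byte.
Reassemble most-significant byte first: FC F5 E2 BD 60 A1 91 C7 → 0xFCF5E2BD60A191C7.
0xFCF5E2BD60A191C7 = 18227724369849848263.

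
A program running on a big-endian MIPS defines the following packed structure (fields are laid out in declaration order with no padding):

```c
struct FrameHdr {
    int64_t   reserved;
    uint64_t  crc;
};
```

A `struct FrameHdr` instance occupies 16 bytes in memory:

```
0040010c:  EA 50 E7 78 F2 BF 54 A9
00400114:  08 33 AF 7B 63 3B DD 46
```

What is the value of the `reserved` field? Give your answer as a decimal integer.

-1562494564042845015

`reserved` is the first field, at byte offset 0, occupying 8 bytes.
Bytes at offsets 0..7: EA 50 E7 78 F2 BF 54 A9.
Big-endian: lowest address holds the most-significant byte.
The bytes are already most-significant first: 0xEA50E778F2BF54A9.
Top bit is set, so as a signed 64-bit value this is 0xEA50E778F2BF54A9 − 2^64 = -1562494564042845015.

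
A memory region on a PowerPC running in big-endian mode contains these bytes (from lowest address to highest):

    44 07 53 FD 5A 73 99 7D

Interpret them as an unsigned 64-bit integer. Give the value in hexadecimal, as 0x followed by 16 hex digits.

0x440753FD5A73997D

Big-endian stores the most-significant byte at the lowest address.
The bytes are already most-significant first: 0x440753FD5A73997D.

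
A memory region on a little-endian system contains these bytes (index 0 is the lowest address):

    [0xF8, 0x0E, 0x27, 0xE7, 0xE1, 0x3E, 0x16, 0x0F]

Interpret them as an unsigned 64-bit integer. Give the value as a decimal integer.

Little-endian stores the least-significant byte at the lowest address.
Reassemble most-significant byte first: 0F 16 3E E1 E7 27 0E F8 → 0x0F163EE1E7270EF8.
0x0F163EE1E7270EF8 = 1087125500023213816.

1087125500023213816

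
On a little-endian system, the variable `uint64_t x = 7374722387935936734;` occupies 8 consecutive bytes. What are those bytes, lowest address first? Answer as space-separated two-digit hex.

DE C0 0A 5A F0 46 58 66

7374722387935936734 in hexadecimal, padded to 64 bits, is 0x665846F05A0AC0DE.
Split into bytes (most-significant first): 66 58 46 F0 5A 0A C0 DE.
Little-endian: lowest address holds the least-significant byte.
So at ascending addresses the bytes are DE C0 0A 5A F0 46 58 66.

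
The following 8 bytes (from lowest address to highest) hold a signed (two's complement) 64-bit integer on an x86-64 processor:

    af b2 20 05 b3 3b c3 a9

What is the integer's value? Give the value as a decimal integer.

Little-endian stores the least-significant byte at the lowest address.
Reassemble most-significant byte first: A9 C3 3B B3 05 20 B2 AF → 0xA9C33BB30520B2AF.
Top bit is set, so as a signed 64-bit value this is 0xA9C33BB30520B2AF − 2^64 = -6214057420769938769.

-6214057420769938769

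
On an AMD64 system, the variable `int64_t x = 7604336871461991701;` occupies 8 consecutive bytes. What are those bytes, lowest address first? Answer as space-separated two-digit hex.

15 B5 E5 57 18 08 88 69

7604336871461991701 in hexadecimal, padded to 64 bits, is 0x6988081857E5B515.
Split into bytes (most-significant first): 69 88 08 18 57 E5 B5 15.
In little-endian order the low byte comes first in memory.
So at ascending addresses the bytes are 15 B5 E5 57 18 08 88 69.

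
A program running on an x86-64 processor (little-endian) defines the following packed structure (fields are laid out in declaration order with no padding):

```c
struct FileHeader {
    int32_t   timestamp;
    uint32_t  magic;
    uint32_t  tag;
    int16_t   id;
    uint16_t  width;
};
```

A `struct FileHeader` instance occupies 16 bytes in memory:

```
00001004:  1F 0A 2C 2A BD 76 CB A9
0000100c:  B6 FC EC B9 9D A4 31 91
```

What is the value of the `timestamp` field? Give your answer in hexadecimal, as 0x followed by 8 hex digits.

`timestamp` is the first field, at byte offset 0, occupying 4 bytes.
Bytes at offsets 0..3: 1F 0A 2C 2A.
In little-endian order the low byte comes first in memory.
Reassemble most-significant byte first: 2A 2C 0A 1F → 0x2A2C0A1F.

0x2A2C0A1F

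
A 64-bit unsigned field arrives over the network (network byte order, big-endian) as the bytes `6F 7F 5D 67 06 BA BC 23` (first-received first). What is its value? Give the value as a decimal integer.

8034242957328170019

In big-endian order the high byte comes first in memory.
The bytes are already most-significant first: 0x6F7F5D6706BABC23.
0x6F7F5D6706BABC23 = 8034242957328170019.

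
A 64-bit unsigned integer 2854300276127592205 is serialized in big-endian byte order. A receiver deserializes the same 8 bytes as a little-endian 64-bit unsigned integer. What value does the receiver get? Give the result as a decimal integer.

968241454134762535

2854300276127592205 in 64-bit hexadecimal is 0x279C82FA78E26F0D.
Stored big-endian, the bytes at ascending addresses are 27 9C 82 FA 78 E2 6F 0D.
Read back as little-endian, the first byte is least significant, giving 0x0D6FE278FA829C27.
0x0D6FE278FA829C27 = 968241454134762535.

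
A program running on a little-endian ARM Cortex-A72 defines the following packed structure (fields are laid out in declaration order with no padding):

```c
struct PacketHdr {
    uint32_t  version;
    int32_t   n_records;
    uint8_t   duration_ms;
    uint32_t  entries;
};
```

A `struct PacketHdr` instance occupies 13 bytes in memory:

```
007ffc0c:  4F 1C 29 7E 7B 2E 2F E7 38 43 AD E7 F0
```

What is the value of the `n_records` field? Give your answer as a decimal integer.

`n_records` follows `version` (4 bytes), so it starts at byte offset 4 and occupies 4 bytes.
Bytes at offsets 4..7: 7B 2E 2F E7.
In little-endian order the low byte comes first in memory.
Reassemble most-significant byte first: E7 2F 2E 7B → 0xE72F2E7B.
Top bit is set, so as a signed 32-bit value this is 0xE72F2E7B − 2^32 = -416338309.

-416338309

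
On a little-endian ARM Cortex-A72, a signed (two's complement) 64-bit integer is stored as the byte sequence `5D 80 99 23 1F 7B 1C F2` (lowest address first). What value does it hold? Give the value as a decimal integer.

-1000789643511627683

Little-endian: lowest address holds the least-significant byte.
Reassemble most-significant byte first: F2 1C 7B 1F 23 99 80 5D → 0xF21C7B1F2399805D.
Top bit is set, so as a signed 64-bit value this is 0xF21C7B1F2399805D − 2^64 = -1000789643511627683.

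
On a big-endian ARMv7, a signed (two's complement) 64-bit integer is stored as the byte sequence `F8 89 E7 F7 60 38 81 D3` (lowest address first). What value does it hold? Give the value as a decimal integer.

-537643630836809261

In big-endian order the high byte comes first in memory.
The bytes are already most-significant first: 0xF889E7F7603881D3.
Top bit is set, so as a signed 64-bit value this is 0xF889E7F7603881D3 − 2^64 = -537643630836809261.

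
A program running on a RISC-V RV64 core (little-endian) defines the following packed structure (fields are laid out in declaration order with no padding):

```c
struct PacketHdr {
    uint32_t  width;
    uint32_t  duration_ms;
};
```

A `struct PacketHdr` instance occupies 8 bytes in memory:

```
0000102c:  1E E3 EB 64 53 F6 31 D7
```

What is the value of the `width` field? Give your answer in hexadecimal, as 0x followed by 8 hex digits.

0x64EBE31E

`width` is the first field, at byte offset 0, occupying 4 bytes.
Bytes at offsets 0..3: 1E E3 EB 64.
In little-endian order the low byte comes first in memory.
Reassemble most-significant byte first: 64 EB E3 1E → 0x64EBE31E.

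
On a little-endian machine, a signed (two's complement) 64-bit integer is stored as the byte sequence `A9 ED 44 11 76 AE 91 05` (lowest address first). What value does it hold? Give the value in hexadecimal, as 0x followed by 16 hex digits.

Little-endian stores the least-significant byte at the lowest address.
Reassemble most-significant byte first: 05 91 AE 76 11 44 ED A9 → 0x0591AE761144EDA9.

0x0591AE761144EDA9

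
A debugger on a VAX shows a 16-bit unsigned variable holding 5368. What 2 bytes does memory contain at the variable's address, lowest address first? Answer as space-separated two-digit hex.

5368 in hexadecimal, padded to 16 bits, is 0x14F8.
Split into bytes (most-significant first): 14 F8.
In little-endian order the low byte comes first in memory.
So at ascending addresses the bytes are F8 14.

F8 14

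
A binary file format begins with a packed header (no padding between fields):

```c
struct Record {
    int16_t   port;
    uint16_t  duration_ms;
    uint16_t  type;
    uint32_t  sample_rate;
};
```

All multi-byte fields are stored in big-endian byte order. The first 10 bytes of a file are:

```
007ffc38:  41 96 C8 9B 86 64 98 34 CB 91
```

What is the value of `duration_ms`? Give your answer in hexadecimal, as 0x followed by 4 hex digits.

0xC89B

`duration_ms` follows `port` (2 bytes), so it starts at byte offset 2 and occupies 2 bytes.
Bytes at offsets 2..3: C8 9B.
In big-endian order the high byte comes first in memory.
The bytes are already most-significant first: 0xC89B.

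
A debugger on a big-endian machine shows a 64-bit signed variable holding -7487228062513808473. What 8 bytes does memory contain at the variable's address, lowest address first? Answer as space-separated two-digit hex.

Two's complement of -7487228062513808473 in 64 bits: 7487228062513808473 = 0x67E7FA40FA78C459; invert → 0x981805BF05873BA6; add 1 → 0x981805BF05873BA7.
Split into bytes (most-significant first): 98 18 05 BF 05 87 3B A7.
In big-endian order the high byte comes first in memory.
So the memory order matches the most-significant-first order: 98 18 05 BF 05 87 3B A7.

98 18 05 BF 05 87 3B A7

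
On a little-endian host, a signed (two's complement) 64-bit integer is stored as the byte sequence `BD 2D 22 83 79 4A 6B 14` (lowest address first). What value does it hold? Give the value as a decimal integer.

1471351589018152381

Little-endian stores the least-significant byte at the lowest address.
Reassemble most-significant byte first: 14 6B 4A 79 83 22 2D BD → 0x146B4A7983222DBD.
0x146B4A7983222DBD = 1471351589018152381.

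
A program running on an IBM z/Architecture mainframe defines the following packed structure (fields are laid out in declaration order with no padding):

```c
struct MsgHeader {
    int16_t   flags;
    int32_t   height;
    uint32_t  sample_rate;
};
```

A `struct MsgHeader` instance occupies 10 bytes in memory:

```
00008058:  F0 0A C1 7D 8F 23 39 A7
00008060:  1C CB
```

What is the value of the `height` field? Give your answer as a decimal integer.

`height` follows `flags` (2 bytes), so it starts at byte offset 2 and occupies 4 bytes.
Bytes at offsets 2..5: C1 7D 8F 23.
In big-endian order the high byte comes first in memory.
The bytes are already most-significant first: 0xC17D8F23.
Top bit is set, so as a signed 32-bit value this is 0xC17D8F23 − 2^32 = -1048735965.

-1048735965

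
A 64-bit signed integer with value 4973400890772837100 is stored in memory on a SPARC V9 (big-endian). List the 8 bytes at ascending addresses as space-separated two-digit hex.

45 05 11 C2 8C 20 52 EC

4973400890772837100 in hexadecimal, padded to 64 bits, is 0x450511C28C2052EC.
Split into bytes (most-significant first): 45 05 11 C2 8C 20 52 EC.
Big-endian: lowest address holds the most-significant byte.
So the memory order matches the most-significant-first order: 45 05 11 C2 8C 20 52 EC.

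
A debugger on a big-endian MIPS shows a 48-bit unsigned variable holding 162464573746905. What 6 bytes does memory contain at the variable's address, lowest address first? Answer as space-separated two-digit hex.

162464573746905 in hexadecimal, padded to 48 bits, is 0x93C2BB34EED9.
Split into bytes (most-significant first): 93 C2 BB 34 EE D9.
In big-endian order the high byte comes first in memory.
So the memory order matches the most-significant-first order: 93 C2 BB 34 EE D9.

93 C2 BB 34 EE D9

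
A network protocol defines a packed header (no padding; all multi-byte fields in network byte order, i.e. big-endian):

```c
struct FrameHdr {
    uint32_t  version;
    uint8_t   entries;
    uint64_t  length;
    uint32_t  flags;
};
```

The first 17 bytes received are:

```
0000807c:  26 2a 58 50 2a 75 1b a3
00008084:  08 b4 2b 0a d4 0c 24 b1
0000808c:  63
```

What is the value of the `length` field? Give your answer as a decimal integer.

`length` follows `version` (4 B), `entries` (1 B), so it starts at offset 4 + 1 = 5 and occupies 8 bytes.
Bytes at offsets 5..12: 75 1B A3 08 B4 2B 0A D4.
In big-endian order the high byte comes first in memory.
The bytes are already most-significant first: 0x751BA308B42B0AD4.
0x751BA308B42B0AD4 = 8438517584586541780.

8438517584586541780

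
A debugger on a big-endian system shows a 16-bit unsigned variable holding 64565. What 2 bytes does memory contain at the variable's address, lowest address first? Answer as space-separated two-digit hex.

FC 35

64565 in hexadecimal, padded to 16 bits, is 0xFC35.
Split into bytes (most-significant first): FC 35.
Big-endian: lowest address holds the most-significant byte.
So the memory order matches the most-significant-first order: FC 35.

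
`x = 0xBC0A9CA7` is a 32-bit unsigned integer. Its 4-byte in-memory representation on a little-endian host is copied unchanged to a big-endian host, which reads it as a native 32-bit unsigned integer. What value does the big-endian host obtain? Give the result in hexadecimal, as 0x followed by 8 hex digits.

Stored little-endian, the bytes at ascending addresses are A7 9C 0A BC.
Read back as big-endian, the last byte is least significant, giving 0xA79C0ABC.

0xA79C0ABC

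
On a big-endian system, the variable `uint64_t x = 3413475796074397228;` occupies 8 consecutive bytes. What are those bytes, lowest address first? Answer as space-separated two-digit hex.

2F 5F 1A 26 B2 68 7E 2C

3413475796074397228 in hexadecimal, padded to 64 bits, is 0x2F5F1A26B2687E2C.
Split into bytes (most-significant first): 2F 5F 1A 26 B2 68 7E 2C.
Big-endian stores the most-significant byte at the lowest address.
So the memory order matches the most-significant-first order: 2F 5F 1A 26 B2 68 7E 2C.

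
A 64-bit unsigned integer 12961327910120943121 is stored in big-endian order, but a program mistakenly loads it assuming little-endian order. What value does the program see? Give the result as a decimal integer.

1255974245799026611

12961327910120943121 in 64-bit hexadecimal is 0xB3DFE30FEC1D6E11.
Stored big-endian, the bytes at ascending addresses are B3 DF E3 0F EC 1D 6E 11.
Read back as little-endian, the first byte is least significant, giving 0x116E1DEC0FE3DFB3.
0x116E1DEC0FE3DFB3 = 1255974245799026611.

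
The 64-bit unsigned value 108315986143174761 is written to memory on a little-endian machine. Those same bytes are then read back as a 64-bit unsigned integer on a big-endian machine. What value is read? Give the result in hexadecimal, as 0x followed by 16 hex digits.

0x69608FC5D0D08001

108315986143174761 in 64-bit hexadecimal is 0x0180D0D0C58F6069.
Stored little-endian, the bytes at ascending addresses are 69 60 8F C5 D0 D0 80 01.
Read back as big-endian, the last byte is least significant, giving 0x69608FC5D0D08001.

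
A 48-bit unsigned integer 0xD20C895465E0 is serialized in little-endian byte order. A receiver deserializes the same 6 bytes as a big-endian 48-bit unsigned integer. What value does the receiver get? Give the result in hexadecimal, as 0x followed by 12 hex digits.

Stored little-endian, the bytes at ascending addresses are E0 65 54 89 0C D2.
Read back as big-endian, the last byte is least significant, giving 0xE06554890CD2.

0xE06554890CD2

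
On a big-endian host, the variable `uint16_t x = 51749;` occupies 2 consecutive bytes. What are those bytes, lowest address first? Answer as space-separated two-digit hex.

CA 25

51749 in hexadecimal, padded to 16 bits, is 0xCA25.
Split into bytes (most-significant first): CA 25.
Big-endian: lowest address holds the most-significant byte.
So the memory order matches the most-significant-first order: CA 25.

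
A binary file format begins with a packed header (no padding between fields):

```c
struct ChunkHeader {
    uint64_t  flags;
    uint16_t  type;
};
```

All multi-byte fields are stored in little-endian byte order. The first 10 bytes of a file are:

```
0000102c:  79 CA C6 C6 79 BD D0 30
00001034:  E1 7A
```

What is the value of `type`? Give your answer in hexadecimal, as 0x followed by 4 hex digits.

0x7AE1

`type` follows `flags` (8 bytes), so it starts at byte offset 8 and occupies 2 bytes.
Bytes at offsets 8..9: E1 7A.
In little-endian order the low byte comes first in memory.
Reassemble most-significant byte first: 7A E1 → 0x7AE1.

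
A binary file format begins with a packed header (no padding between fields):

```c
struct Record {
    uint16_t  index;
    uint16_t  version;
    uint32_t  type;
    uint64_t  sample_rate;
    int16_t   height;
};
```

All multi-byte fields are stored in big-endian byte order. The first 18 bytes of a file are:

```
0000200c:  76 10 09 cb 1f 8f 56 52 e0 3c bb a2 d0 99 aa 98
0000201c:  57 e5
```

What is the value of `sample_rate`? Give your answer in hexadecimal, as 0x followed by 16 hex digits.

`sample_rate` follows `index` (2 B), `version` (2 B), `type` (4 B), so it starts at offset 2 + 2 + 4 = 8 and occupies 8 bytes.
Bytes at offsets 8..15: E0 3C BB A2 D0 99 AA 98.
Big-endian: lowest address holds the most-significant byte.
The bytes are already most-significant first: 0xE03CBBA2D099AA98.

0xE03CBBA2D099AA98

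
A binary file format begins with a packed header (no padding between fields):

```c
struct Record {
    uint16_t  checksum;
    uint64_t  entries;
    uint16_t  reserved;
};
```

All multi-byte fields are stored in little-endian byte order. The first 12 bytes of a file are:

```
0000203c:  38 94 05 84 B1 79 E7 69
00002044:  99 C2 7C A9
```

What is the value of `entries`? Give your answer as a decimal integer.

`entries` follows `checksum` (2 bytes), so it starts at byte offset 2 and occupies 8 bytes.
Bytes at offsets 2..9: 05 84 B1 79 E7 69 99 C2.
Little-endian stores the least-significant byte at the lowest address.
Reassemble most-significant byte first: C2 99 69 E7 79 B1 84 05 → 0xC29969E779B18405.
0xC29969E779B18405 = 14022355357694788613.

14022355357694788613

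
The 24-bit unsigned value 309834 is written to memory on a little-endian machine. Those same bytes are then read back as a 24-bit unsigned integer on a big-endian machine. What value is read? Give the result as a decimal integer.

309834 in 24-bit hexadecimal is 0x04BA4A.
Stored little-endian, the bytes at ascending addresses are 4A BA 04.
Read back as big-endian, the last byte is least significant, giving 0x4ABA04.
0x4ABA04 = 4897284.

4897284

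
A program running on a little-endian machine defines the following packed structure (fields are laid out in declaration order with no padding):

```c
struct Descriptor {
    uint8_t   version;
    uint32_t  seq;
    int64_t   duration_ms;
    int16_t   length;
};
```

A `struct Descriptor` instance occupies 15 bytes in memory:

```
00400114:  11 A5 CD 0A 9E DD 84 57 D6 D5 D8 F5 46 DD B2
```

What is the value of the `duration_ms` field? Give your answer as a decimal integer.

`duration_ms` follows `version` (1 B), `seq` (4 B), so it starts at offset 1 + 4 = 5 and occupies 8 bytes.
Bytes at offsets 5..12: DD 84 57 D6 D5 D8 F5 46.
Little-endian: lowest address holds the least-significant byte.
Reassemble most-significant byte first: 46 F5 D8 D5 D6 57 84 DD → 0x46F5D8D5D65784DD.
0x46F5D8D5D65784DD = 5113231364884759773.

5113231364884759773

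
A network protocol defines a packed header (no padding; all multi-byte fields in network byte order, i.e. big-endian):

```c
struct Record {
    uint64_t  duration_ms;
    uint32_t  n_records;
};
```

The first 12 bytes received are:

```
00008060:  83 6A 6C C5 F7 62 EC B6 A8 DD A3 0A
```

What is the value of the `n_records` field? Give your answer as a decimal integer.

2833097482

`n_records` follows `duration_ms` (8 bytes), so it starts at byte offset 8 and occupies 4 bytes.
Bytes at offsets 8..11: A8 DD A3 0A.
Big-endian: lowest address holds the most-significant byte.
The bytes are already most-significant first: 0xA8DDA30A.
0xA8DDA30A = 2833097482.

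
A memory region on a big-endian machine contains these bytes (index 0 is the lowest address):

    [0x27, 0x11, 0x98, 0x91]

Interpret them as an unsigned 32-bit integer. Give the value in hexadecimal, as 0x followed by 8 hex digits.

0x27119891

Big-endian: lowest address holds the most-significant byte.
The bytes are already most-significant first: 0x27119891.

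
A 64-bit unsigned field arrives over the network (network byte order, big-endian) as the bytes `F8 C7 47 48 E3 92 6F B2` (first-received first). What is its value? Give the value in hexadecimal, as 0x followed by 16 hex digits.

Big-endian: lowest address holds the most-significant byte.
The bytes are already most-significant first: 0xF8C74748E3926FB2.

0xF8C74748E3926FB2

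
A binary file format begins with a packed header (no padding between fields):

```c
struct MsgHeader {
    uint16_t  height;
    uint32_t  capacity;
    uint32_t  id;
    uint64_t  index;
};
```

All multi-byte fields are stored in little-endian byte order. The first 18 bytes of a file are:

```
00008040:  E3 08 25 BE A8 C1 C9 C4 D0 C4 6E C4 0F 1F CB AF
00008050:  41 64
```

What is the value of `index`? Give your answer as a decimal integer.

7224248564213335150

`index` follows `height` (2 B), `capacity` (4 B), `id` (4 B), so it starts at offset 2 + 4 + 4 = 10 and occupies 8 bytes.
Bytes at offsets 10..17: 6E C4 0F 1F CB AF 41 64.
Little-endian stores the least-significant byte at the lowest address.
Reassemble most-significant byte first: 64 41 AF CB 1F 0F C4 6E → 0x6441AFCB1F0FC46E.
0x6441AFCB1F0FC46E = 7224248564213335150.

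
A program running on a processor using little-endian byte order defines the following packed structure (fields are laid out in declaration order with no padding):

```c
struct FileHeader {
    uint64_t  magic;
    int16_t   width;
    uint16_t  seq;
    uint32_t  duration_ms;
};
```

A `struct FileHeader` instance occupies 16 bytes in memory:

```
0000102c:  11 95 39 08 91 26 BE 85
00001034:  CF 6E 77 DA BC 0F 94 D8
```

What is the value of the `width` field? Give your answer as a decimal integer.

28367

`width` follows `magic` (8 bytes), so it starts at byte offset 8 and occupies 2 bytes.
Bytes at offsets 8..9: CF 6E.
In little-endian order the low byte comes first in memory.
Reassemble most-significant byte first: 6E CF → 0x6ECF.
0x6ECF = 28367.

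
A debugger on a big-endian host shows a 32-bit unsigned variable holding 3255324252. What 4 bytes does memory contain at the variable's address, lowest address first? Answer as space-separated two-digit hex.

3255324252 in hexadecimal, padded to 32 bits, is 0xC2084E5C.
Split into bytes (most-significant first): C2 08 4E 5C.
In big-endian order the high byte comes first in memory.
So the memory order matches the most-significant-first order: C2 08 4E 5C.

C2 08 4E 5C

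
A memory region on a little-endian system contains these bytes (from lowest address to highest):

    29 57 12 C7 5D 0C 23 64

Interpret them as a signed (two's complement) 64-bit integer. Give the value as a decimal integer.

Little-endian stores the least-significant byte at the lowest address.
Reassemble most-significant byte first: 64 23 0C 5D C7 12 57 29 → 0x64230C5DC7125729.
0x64230C5DC7125729 = 7215624624889026345.

7215624624889026345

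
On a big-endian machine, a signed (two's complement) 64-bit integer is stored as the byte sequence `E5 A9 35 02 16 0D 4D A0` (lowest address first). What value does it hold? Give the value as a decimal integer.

-1897927484883776096

In big-endian order the high byte comes first in memory.
The bytes are already most-significant first: 0xE5A93502160D4DA0.
Top bit is set, so as a signed 64-bit value this is 0xE5A93502160D4DA0 − 2^64 = -1897927484883776096.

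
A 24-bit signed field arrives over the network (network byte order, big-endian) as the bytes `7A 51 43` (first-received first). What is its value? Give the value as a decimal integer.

8016195

In big-endian order the high byte comes first in memory.
The bytes are already most-significant first: 0x7A5143.
0x7A5143 = 8016195.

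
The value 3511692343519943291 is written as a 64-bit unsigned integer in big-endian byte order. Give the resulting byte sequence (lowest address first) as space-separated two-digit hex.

30 BC 09 94 A7 F7 1A 7B

3511692343519943291 in hexadecimal, padded to 64 bits, is 0x30BC0994A7F71A7B.
Split into bytes (most-significant first): 30 BC 09 94 A7 F7 1A 7B.
In big-endian order the high byte comes first in memory.
So the memory order matches the most-significant-first order: 30 BC 09 94 A7 F7 1A 7B.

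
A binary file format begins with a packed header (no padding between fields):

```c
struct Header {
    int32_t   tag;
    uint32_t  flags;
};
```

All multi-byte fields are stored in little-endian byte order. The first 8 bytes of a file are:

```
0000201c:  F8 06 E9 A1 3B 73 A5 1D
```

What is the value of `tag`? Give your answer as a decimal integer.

-1578563848

`tag` is the first field, at byte offset 0, occupying 4 bytes.
Bytes at offsets 0..3: F8 06 E9 A1.
Little-endian stores the least-significant byte at the lowest address.
Reassemble most-significant byte first: A1 E9 06 F8 → 0xA1E906F8.
Top bit is set, so as a signed 32-bit value this is 0xA1E906F8 − 2^32 = -1578563848.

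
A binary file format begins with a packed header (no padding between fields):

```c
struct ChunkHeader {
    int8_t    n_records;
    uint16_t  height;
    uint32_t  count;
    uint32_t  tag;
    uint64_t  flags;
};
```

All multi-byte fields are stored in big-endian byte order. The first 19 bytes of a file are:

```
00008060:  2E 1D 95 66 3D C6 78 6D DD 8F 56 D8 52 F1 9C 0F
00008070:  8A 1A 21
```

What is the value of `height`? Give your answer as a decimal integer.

`height` follows `n_records` (1 byte), so it starts at byte offset 1 and occupies 2 bytes.
Bytes at offsets 1..2: 1D 95.
Big-endian stores the most-significant byte at the lowest address.
The bytes are already most-significant first: 0x1D95.
0x1D95 = 7573.

7573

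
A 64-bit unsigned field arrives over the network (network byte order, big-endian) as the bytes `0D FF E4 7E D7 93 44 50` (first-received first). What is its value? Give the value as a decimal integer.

1008776074988045392

In big-endian order the high byte comes first in memory.
The bytes are already most-significant first: 0x0DFFE47ED7934450.
0x0DFFE47ED7934450 = 1008776074988045392.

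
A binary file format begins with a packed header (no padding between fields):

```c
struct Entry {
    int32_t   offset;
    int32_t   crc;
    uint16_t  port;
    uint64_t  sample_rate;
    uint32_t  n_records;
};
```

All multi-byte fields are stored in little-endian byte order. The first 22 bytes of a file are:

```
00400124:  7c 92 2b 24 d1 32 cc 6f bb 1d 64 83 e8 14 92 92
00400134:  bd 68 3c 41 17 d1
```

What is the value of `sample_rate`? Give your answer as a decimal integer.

`sample_rate` follows `offset` (4 B), `crc` (4 B), `port` (2 B), so it starts at offset 4 + 4 + 2 = 10 and occupies 8 bytes.
Bytes at offsets 10..17: 64 83 E8 14 92 92 BD 68.
Little-endian: lowest address holds the least-significant byte.
Reassemble most-significant byte first: 68 BD 92 92 14 E8 83 64 → 0x68BD929214E88364.
0x68BD929214E88364 = 7547349706656482148.

7547349706656482148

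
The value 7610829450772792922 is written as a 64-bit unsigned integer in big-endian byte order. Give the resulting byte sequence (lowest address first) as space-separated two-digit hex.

7610829450772792922 in hexadecimal, padded to 64 bits, is 0x699F190FC364C65A.
Split into bytes (most-significant first): 69 9F 19 0F C3 64 C6 5A.
In big-endian order the high byte comes first in memory.
So the memory order matches the most-significant-first order: 69 9F 19 0F C3 64 C6 5A.

69 9F 19 0F C3 64 C6 5A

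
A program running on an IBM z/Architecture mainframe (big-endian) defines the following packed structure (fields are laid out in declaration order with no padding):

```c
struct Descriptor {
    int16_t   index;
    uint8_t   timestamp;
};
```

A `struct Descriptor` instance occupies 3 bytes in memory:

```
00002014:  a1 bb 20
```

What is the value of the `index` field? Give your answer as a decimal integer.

-24133

`index` is the first field, at byte offset 0, occupying 2 bytes.
Bytes at offsets 0..1: A1 BB.
Big-endian stores the most-significant byte at the lowest address.
The bytes are already most-significant first: 0xA1BB.
Top bit is set, so as a signed 16-bit value this is 0xA1BB − 2^16 = -24133.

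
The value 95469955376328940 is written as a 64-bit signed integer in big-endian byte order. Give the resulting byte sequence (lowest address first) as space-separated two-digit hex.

01 53 2D 6B 28 ED B0 EC

95469955376328940 in hexadecimal, padded to 64 bits, is 0x01532D6B28EDB0EC.
Split into bytes (most-significant first): 01 53 2D 6B 28 ED B0 EC.
Big-endian stores the most-significant byte at the lowest address.
So the memory order matches the most-significant-first order: 01 53 2D 6B 28 ED B0 EC.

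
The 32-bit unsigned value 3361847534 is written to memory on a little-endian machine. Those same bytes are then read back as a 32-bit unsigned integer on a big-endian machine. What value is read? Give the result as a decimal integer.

4005061064

3361847534 in 32-bit hexadecimal is 0xC861B8EE.
Stored little-endian, the bytes at ascending addresses are EE B8 61 C8.
Read back as big-endian, the last byte is least significant, giving 0xEEB861C8.
0xEEB861C8 = 4005061064.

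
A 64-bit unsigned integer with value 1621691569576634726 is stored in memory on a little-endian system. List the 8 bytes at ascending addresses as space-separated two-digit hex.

1621691569576634726 in hexadecimal, padded to 64 bits, is 0x168167E3F3DC6966.
Split into bytes (most-significant first): 16 81 67 E3 F3 DC 69 66.
Little-endian stores the least-significant byte at the lowest address.
So at ascending addresses the bytes are 66 69 DC F3 E3 67 81 16.

66 69 DC F3 E3 67 81 16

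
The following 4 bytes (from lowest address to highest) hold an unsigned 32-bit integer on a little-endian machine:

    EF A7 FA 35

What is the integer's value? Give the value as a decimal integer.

905619439

Little-endian stores the least-significant byte at the lowest address.
Reassemble most-significant byte first: 35 FA A7 EF → 0x35FAA7EF.
0x35FAA7EF = 905619439.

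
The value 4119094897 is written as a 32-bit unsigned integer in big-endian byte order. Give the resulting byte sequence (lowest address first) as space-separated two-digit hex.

F5 84 66 71

4119094897 in hexadecimal, padded to 32 bits, is 0xF5846671.
Split into bytes (most-significant first): F5 84 66 71.
In big-endian order the high byte comes first in memory.
So the memory order matches the most-significant-first order: F5 84 66 71.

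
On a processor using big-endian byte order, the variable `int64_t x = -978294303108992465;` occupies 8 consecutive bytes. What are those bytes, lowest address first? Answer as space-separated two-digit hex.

F2 6C 66 83 B9 66 72 2F

Two's complement of -978294303108992465 in 64 bits: 978294303108992465 = 0x0D93997C46998DD1; invert → 0xF26C6683B966722E; add 1 → 0xF26C6683B966722F.
Split into bytes (most-significant first): F2 6C 66 83 B9 66 72 2F.
Big-endian stores the most-significant byte at the lowest address.
So the memory order matches the most-significant-first order: F2 6C 66 83 B9 66 72 2F.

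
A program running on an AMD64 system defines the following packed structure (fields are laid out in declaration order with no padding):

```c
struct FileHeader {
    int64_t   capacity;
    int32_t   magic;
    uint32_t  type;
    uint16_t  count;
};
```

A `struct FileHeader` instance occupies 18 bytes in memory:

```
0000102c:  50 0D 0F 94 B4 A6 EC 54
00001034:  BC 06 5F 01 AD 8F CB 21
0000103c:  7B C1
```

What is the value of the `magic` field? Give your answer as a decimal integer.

23004860

`magic` follows `capacity` (8 bytes), so it starts at byte offset 8 and occupies 4 bytes.
Bytes at offsets 8..11: BC 06 5F 01.
In little-endian order the low byte comes first in memory.
Reassemble most-significant byte first: 01 5F 06 BC → 0x015F06BC.
0x015F06BC = 23004860.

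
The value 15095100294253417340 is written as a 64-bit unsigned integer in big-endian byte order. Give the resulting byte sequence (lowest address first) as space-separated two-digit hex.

15095100294253417340 in hexadecimal, padded to 64 bits, is 0xD17C91BD87DE937C.
Split into bytes (most-significant first): D1 7C 91 BD 87 DE 93 7C.
Big-endian stores the most-significant byte at the lowest address.
So the memory order matches the most-significant-first order: D1 7C 91 BD 87 DE 93 7C.

D1 7C 91 BD 87 DE 93 7C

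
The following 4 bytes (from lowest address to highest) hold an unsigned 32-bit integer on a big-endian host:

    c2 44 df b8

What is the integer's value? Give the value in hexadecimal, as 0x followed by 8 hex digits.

0xC244DFB8

In big-endian order the high byte comes first in memory.
The bytes are already most-significant first: 0xC244DFB8.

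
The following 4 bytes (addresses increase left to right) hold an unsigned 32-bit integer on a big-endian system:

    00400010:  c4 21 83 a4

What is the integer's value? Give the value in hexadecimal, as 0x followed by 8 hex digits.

In big-endian order the high byte comes first in memory.
The bytes are already most-significant first: 0xC42183A4.

0xC42183A4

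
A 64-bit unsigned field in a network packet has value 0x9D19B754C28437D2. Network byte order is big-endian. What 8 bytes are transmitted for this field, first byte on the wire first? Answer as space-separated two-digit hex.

Split into bytes (most-significant first): 9D 19 B7 54 C2 84 37 D2.
Big-endian: lowest address holds the most-significant byte.
So the memory order matches the most-significant-first order: 9D 19 B7 54 C2 84 37 D2.

9D 19 B7 54 C2 84 37 D2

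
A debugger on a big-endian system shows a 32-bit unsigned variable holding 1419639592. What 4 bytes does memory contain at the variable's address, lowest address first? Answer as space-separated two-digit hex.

54 9D FB 28

1419639592 in hexadecimal, padded to 32 bits, is 0x549DFB28.
Split into bytes (most-significant first): 54 9D FB 28.
Big-endian stores the most-significant byte at the lowest address.
So the memory order matches the most-significant-first order: 54 9D FB 28.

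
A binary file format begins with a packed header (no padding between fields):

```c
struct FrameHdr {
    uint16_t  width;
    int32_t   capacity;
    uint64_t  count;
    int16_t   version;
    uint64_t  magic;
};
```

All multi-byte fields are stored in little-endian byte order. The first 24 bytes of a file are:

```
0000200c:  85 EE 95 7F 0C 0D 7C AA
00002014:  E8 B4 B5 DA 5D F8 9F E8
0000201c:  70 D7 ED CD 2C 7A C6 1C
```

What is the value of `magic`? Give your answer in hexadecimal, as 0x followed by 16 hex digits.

`magic` follows `width` (2 B), `capacity` (4 B), `count` (8 B), `version` (2 B), so it starts at offset 2 + 4 + 8 + 2 = 16 and occupies 8 bytes.
Bytes at offsets 16..23: 70 D7 ED CD 2C 7A C6 1C.
Little-endian stores the least-significant byte at the lowest address.
Reassemble most-significant byte first: 1C C6 7A 2C CD ED D7 70 → 0x1CC67A2CCDEDD770.

0x1CC67A2CCDEDD770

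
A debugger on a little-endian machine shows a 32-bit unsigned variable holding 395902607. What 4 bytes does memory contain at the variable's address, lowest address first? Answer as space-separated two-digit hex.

8F FE 98 17

395902607 in hexadecimal, padded to 32 bits, is 0x1798FE8F.
Split into bytes (most-significant first): 17 98 FE 8F.
Little-endian stores the least-significant byte at the lowest address.
So at ascending addresses the bytes are 8F FE 98 17.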